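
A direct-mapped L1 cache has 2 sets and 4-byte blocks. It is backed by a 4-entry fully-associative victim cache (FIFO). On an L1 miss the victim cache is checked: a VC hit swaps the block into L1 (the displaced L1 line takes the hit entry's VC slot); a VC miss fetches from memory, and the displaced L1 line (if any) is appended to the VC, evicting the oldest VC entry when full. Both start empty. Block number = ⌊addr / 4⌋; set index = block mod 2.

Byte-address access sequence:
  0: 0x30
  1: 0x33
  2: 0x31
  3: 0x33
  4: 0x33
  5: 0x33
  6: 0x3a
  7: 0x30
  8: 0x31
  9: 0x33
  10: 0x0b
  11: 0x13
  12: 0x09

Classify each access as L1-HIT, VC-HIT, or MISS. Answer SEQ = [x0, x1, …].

0: 0x30 (blk 12, set 0) → MISS  vc=[]
1: 0x33 (blk 12, set 0) → L1-HIT  vc=[]
2: 0x31 (blk 12, set 0) → L1-HIT  vc=[]
3: 0x33 (blk 12, set 0) → L1-HIT  vc=[]
4: 0x33 (blk 12, set 0) → L1-HIT  vc=[]
5: 0x33 (blk 12, set 0) → L1-HIT  vc=[]
6: 0x3a (blk 14, set 0) → MISS  vc=[12]
7: 0x30 (blk 12, set 0) → VC-HIT  vc=[14]
8: 0x31 (blk 12, set 0) → L1-HIT  vc=[14]
9: 0x33 (blk 12, set 0) → L1-HIT  vc=[14]
10: 0xb (blk 2, set 0) → MISS  vc=[14, 12]
11: 0x13 (blk 4, set 0) → MISS  vc=[14, 12, 2]
12: 0x9 (blk 2, set 0) → VC-HIT  vc=[14, 12, 4]

SEQ = [MISS, L1-HIT, L1-HIT, L1-HIT, L1-HIT, L1-HIT, MISS, VC-HIT, L1-HIT, L1-HIT, MISS, MISS, VC-HIT]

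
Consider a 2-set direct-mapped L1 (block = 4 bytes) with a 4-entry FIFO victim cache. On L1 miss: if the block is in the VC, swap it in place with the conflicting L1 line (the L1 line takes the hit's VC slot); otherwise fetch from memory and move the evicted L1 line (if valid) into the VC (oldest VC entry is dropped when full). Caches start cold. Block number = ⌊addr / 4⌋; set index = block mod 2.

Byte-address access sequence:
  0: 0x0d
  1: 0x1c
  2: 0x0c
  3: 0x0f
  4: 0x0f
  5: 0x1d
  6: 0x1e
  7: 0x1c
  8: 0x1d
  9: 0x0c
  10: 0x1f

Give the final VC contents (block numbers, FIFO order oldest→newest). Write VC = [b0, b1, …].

VC = [3]

  [0] addr=0xd blk=3 s=1: MISS | VC []
  [1] addr=0x1c blk=7 s=1: MISS | VC [3]
  [2] addr=0xc blk=3 s=1: VC-HIT | VC [7]
  [3] addr=0xf blk=3 s=1: L1-HIT | VC [7]
  [4] addr=0xf blk=3 s=1: L1-HIT | VC [7]
  [5] addr=0x1d blk=7 s=1: VC-HIT | VC [3]
  [6] addr=0x1e blk=7 s=1: L1-HIT | VC [3]
  [7] addr=0x1c blk=7 s=1: L1-HIT | VC [3]
  [8] addr=0x1d blk=7 s=1: L1-HIT | VC [3]
  [9] addr=0xc blk=3 s=1: VC-HIT | VC [7]
  [10] addr=0x1f blk=7 s=1: VC-HIT | VC [3]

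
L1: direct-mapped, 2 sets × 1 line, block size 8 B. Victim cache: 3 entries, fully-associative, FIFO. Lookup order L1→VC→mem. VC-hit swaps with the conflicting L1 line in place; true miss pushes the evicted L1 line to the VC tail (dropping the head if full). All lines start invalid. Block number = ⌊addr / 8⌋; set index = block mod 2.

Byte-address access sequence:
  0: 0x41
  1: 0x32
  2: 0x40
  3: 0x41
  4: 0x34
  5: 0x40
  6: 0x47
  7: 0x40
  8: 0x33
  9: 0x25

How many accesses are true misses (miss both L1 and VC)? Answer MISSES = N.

#0 0x41→b8/s0 MISS; vc=[]
#1 0x32→b6/s0 MISS; vc=[8]
#2 0x40→b8/s0 VC-HIT; vc=[6]
#3 0x41→b8/s0 L1-HIT; vc=[6]
#4 0x34→b6/s0 VC-HIT; vc=[8]
#5 0x40→b8/s0 VC-HIT; vc=[6]
#6 0x47→b8/s0 L1-HIT; vc=[6]
#7 0x40→b8/s0 L1-HIT; vc=[6]
#8 0x33→b6/s0 VC-HIT; vc=[8]
#9 0x25→b4/s0 MISS; vc=[8,6]

MISSES = 3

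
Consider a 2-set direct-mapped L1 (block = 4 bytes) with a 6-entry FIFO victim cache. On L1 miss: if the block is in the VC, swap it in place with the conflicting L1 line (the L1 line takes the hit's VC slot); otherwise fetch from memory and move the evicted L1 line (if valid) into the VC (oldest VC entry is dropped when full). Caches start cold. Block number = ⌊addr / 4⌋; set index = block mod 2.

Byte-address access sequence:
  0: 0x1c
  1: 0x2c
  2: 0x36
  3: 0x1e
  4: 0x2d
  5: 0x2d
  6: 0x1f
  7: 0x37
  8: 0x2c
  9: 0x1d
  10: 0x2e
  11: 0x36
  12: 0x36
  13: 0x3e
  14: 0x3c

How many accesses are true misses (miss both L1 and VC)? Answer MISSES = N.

MISSES = 4

  [0] addr=0x1c blk=7 s=1: MISS | VC []
  [1] addr=0x2c blk=11 s=1: MISS | VC [7]
  [2] addr=0x36 blk=13 s=1: MISS | VC [7, 11]
  [3] addr=0x1e blk=7 s=1: VC-HIT | VC [13, 11]
  [4] addr=0x2d blk=11 s=1: VC-HIT | VC [13, 7]
  [5] addr=0x2d blk=11 s=1: L1-HIT | VC [13, 7]
  [6] addr=0x1f blk=7 s=1: VC-HIT | VC [13, 11]
  [7] addr=0x37 blk=13 s=1: VC-HIT | VC [7, 11]
  [8] addr=0x2c blk=11 s=1: VC-HIT | VC [7, 13]
  [9] addr=0x1d blk=7 s=1: VC-HIT | VC [11, 13]
  [10] addr=0x2e blk=11 s=1: VC-HIT | VC [7, 13]
  [11] addr=0x36 blk=13 s=1: VC-HIT | VC [7, 11]
  [12] addr=0x36 blk=13 s=1: L1-HIT | VC [7, 11]
  [13] addr=0x3e blk=15 s=1: MISS | VC [7, 11, 13]
  [14] addr=0x3c blk=15 s=1: L1-HIT | VC [7, 11, 13]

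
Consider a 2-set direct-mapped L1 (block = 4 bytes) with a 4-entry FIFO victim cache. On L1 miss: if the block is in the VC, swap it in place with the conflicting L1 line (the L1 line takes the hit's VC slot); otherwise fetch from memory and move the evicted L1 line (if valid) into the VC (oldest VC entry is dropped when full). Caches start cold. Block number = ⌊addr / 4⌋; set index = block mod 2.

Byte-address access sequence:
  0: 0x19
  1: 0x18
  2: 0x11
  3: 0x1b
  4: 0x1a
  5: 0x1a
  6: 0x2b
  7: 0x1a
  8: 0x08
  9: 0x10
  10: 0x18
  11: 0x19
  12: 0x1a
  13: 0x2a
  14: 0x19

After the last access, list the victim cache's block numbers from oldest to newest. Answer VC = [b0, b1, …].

VC = [2, 10, 4]

#0 0x19→b6/s0 MISS; vc=[]
#1 0x18→b6/s0 L1-HIT; vc=[]
#2 0x11→b4/s0 MISS; vc=[6]
#3 0x1b→b6/s0 VC-HIT; vc=[4]
#4 0x1a→b6/s0 L1-HIT; vc=[4]
#5 0x1a→b6/s0 L1-HIT; vc=[4]
#6 0x2b→b10/s0 MISS; vc=[4,6]
#7 0x1a→b6/s0 VC-HIT; vc=[4,10]
#8 0x8→b2/s0 MISS; vc=[4,10,6]
#9 0x10→b4/s0 VC-HIT; vc=[2,10,6]
#10 0x18→b6/s0 VC-HIT; vc=[2,10,4]
#11 0x19→b6/s0 L1-HIT; vc=[2,10,4]
#12 0x1a→b6/s0 L1-HIT; vc=[2,10,4]
#13 0x2a→b10/s0 VC-HIT; vc=[2,6,4]
#14 0x19→b6/s0 VC-HIT; vc=[2,10,4]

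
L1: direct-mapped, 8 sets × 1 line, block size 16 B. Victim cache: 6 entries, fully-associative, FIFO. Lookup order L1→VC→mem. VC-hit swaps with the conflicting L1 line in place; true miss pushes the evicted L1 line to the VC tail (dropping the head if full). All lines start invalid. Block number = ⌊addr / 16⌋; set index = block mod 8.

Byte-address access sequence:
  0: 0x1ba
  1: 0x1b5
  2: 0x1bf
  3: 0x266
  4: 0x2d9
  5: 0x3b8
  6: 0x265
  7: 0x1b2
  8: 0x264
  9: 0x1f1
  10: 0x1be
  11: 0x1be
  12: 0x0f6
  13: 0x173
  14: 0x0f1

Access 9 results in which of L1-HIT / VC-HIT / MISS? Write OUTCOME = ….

  [0] addr=0x1ba blk=27 s=3: MISS | VC []
  [1] addr=0x1b5 blk=27 s=3: L1-HIT | VC []
  [2] addr=0x1bf blk=27 s=3: L1-HIT | VC []
  [3] addr=0x266 blk=38 s=6: MISS | VC []
  [4] addr=0x2d9 blk=45 s=5: MISS | VC []
  [5] addr=0x3b8 blk=59 s=3: MISS | VC [27]
  [6] addr=0x265 blk=38 s=6: L1-HIT | VC [27]
  [7] addr=0x1b2 blk=27 s=3: VC-HIT | VC [59]
  [8] addr=0x264 blk=38 s=6: L1-HIT | VC [59]
  [9] addr=0x1f1 blk=31 s=7: MISS | VC [59]
  [10] addr=0x1be blk=27 s=3: L1-HIT | VC [59]
  [11] addr=0x1be blk=27 s=3: L1-HIT | VC [59]
  [12] addr=0xf6 blk=15 s=7: MISS | VC [59, 31]
  [13] addr=0x173 blk=23 s=7: MISS | VC [59, 31, 15]
  [14] addr=0xf1 blk=15 s=7: VC-HIT | VC [59, 31, 23]

OUTCOME = MISS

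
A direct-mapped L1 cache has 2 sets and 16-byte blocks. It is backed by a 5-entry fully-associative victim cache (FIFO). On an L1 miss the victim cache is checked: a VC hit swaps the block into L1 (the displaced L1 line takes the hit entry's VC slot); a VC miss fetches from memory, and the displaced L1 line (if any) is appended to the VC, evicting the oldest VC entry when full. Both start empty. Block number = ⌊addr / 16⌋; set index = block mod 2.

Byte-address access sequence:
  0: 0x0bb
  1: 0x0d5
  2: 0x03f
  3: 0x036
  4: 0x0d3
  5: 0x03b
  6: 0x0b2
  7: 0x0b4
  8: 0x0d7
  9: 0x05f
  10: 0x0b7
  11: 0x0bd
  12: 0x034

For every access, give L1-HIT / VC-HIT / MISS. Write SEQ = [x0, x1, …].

SEQ = [MISS, MISS, MISS, L1-HIT, VC-HIT, VC-HIT, VC-HIT, L1-HIT, VC-HIT, MISS, VC-HIT, L1-HIT, VC-HIT]

#0 0xbb→b11/s1 MISS; vc=[]
#1 0xd5→b13/s1 MISS; vc=[11]
#2 0x3f→b3/s1 MISS; vc=[11,13]
#3 0x36→b3/s1 L1-HIT; vc=[11,13]
#4 0xd3→b13/s1 VC-HIT; vc=[11,3]
#5 0x3b→b3/s1 VC-HIT; vc=[11,13]
#6 0xb2→b11/s1 VC-HIT; vc=[3,13]
#7 0xb4→b11/s1 L1-HIT; vc=[3,13]
#8 0xd7→b13/s1 VC-HIT; vc=[3,11]
#9 0x5f→b5/s1 MISS; vc=[3,11,13]
#10 0xb7→b11/s1 VC-HIT; vc=[3,5,13]
#11 0xbd→b11/s1 L1-HIT; vc=[3,5,13]
#12 0x34→b3/s1 VC-HIT; vc=[11,5,13]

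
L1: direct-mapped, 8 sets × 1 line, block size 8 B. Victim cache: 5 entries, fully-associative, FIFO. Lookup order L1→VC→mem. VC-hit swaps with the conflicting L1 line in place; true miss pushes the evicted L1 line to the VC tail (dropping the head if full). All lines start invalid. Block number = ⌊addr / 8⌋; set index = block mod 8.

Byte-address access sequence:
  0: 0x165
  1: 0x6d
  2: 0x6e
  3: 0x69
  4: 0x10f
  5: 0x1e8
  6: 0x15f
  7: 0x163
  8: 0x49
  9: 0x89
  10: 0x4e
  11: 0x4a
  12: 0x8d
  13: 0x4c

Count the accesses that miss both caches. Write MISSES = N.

  [0] addr=0x165 blk=44 s=4: MISS | VC []
  [1] addr=0x6d blk=13 s=5: MISS | VC []
  [2] addr=0x6e blk=13 s=5: L1-HIT | VC []
  [3] addr=0x69 blk=13 s=5: L1-HIT | VC []
  [4] addr=0x10f blk=33 s=1: MISS | VC []
  [5] addr=0x1e8 blk=61 s=5: MISS | VC [13]
  [6] addr=0x15f blk=43 s=3: MISS | VC [13]
  [7] addr=0x163 blk=44 s=4: L1-HIT | VC [13]
  [8] addr=0x49 blk=9 s=1: MISS | VC [13, 33]
  [9] addr=0x89 blk=17 s=1: MISS | VC [13, 33, 9]
  [10] addr=0x4e blk=9 s=1: VC-HIT | VC [13, 33, 17]
  [11] addr=0x4a blk=9 s=1: L1-HIT | VC [13, 33, 17]
  [12] addr=0x8d blk=17 s=1: VC-HIT | VC [13, 33, 9]
  [13] addr=0x4c blk=9 s=1: VC-HIT | VC [13, 33, 17]

MISSES = 7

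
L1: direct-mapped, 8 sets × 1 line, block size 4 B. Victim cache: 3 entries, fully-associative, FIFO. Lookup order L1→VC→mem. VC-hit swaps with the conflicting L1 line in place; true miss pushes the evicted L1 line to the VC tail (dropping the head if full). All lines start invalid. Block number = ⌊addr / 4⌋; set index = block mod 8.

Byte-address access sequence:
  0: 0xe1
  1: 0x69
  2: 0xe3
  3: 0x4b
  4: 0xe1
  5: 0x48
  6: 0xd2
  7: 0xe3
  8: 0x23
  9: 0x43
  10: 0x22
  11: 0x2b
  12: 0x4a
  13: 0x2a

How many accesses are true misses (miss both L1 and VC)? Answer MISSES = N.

MISSES = 7

#0 0xe1→b56/s0 MISS; vc=[]
#1 0x69→b26/s2 MISS; vc=[]
#2 0xe3→b56/s0 L1-HIT; vc=[]
#3 0x4b→b18/s2 MISS; vc=[26]
#4 0xe1→b56/s0 L1-HIT; vc=[26]
#5 0x48→b18/s2 L1-HIT; vc=[26]
#6 0xd2→b52/s4 MISS; vc=[26]
#7 0xe3→b56/s0 L1-HIT; vc=[26]
#8 0x23→b8/s0 MISS; vc=[26,56]
#9 0x43→b16/s0 MISS; vc=[26,56,8]
#10 0x22→b8/s0 VC-HIT; vc=[26,56,16]
#11 0x2b→b10/s2 MISS; vc=[56,16,18]
#12 0x4a→b18/s2 VC-HIT; vc=[56,16,10]
#13 0x2a→b10/s2 VC-HIT; vc=[56,16,18]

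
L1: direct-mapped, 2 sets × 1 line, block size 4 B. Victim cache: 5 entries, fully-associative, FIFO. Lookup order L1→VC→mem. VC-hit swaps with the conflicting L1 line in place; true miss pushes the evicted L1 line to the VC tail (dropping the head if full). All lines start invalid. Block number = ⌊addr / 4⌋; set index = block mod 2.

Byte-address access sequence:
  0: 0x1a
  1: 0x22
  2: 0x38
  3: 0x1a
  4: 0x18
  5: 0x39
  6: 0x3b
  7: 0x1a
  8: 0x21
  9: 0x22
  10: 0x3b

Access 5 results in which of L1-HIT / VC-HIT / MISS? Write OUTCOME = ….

#0 0x1a→b6/s0 MISS; vc=[]
#1 0x22→b8/s0 MISS; vc=[6]
#2 0x38→b14/s0 MISS; vc=[6,8]
#3 0x1a→b6/s0 VC-HIT; vc=[14,8]
#4 0x18→b6/s0 L1-HIT; vc=[14,8]
#5 0x39→b14/s0 VC-HIT; vc=[6,8]
#6 0x3b→b14/s0 L1-HIT; vc=[6,8]
#7 0x1a→b6/s0 VC-HIT; vc=[14,8]
#8 0x21→b8/s0 VC-HIT; vc=[14,6]
#9 0x22→b8/s0 L1-HIT; vc=[14,6]
#10 0x3b→b14/s0 VC-HIT; vc=[8,6]

OUTCOME = VC-HIT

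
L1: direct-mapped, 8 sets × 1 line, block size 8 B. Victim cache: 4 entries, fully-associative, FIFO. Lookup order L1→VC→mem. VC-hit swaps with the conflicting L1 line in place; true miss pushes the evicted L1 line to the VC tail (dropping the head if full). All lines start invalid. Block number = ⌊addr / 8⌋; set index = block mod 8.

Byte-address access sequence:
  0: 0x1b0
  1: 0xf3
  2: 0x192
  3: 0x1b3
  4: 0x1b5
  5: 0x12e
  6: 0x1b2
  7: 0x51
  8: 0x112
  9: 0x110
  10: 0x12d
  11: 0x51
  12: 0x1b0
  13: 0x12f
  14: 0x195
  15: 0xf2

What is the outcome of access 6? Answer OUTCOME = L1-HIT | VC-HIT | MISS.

  [0] addr=0x1b0 blk=54 s=6: MISS | VC []
  [1] addr=0xf3 blk=30 s=6: MISS | VC [54]
  [2] addr=0x192 blk=50 s=2: MISS | VC [54]
  [3] addr=0x1b3 blk=54 s=6: VC-HIT | VC [30]
  [4] addr=0x1b5 blk=54 s=6: L1-HIT | VC [30]
  [5] addr=0x12e blk=37 s=5: MISS | VC [30]
  [6] addr=0x1b2 blk=54 s=6: L1-HIT | VC [30]
  [7] addr=0x51 blk=10 s=2: MISS | VC [30, 50]
  [8] addr=0x112 blk=34 s=2: MISS | VC [30, 50, 10]
  [9] addr=0x110 blk=34 s=2: L1-HIT | VC [30, 50, 10]
  [10] addr=0x12d blk=37 s=5: L1-HIT | VC [30, 50, 10]
  [11] addr=0x51 blk=10 s=2: VC-HIT | VC [30, 50, 34]
  [12] addr=0x1b0 blk=54 s=6: L1-HIT | VC [30, 50, 34]
  [13] addr=0x12f blk=37 s=5: L1-HIT | VC [30, 50, 34]
  [14] addr=0x195 blk=50 s=2: VC-HIT | VC [30, 10, 34]
  [15] addr=0xf2 blk=30 s=6: VC-HIT | VC [54, 10, 34]

OUTCOME = L1-HIT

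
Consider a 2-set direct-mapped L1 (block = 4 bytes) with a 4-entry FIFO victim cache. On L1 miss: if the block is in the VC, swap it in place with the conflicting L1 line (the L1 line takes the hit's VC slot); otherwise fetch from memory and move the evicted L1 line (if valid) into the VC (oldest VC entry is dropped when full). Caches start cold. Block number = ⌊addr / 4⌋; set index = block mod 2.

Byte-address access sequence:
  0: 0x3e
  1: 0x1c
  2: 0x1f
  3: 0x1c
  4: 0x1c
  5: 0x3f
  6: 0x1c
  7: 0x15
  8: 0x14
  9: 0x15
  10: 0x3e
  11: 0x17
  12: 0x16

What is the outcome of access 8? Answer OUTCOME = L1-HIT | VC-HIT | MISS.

0: 0x3e (blk 15, set 1) → MISS  vc=[]
1: 0x1c (blk 7, set 1) → MISS  vc=[15]
2: 0x1f (blk 7, set 1) → L1-HIT  vc=[15]
3: 0x1c (blk 7, set 1) → L1-HIT  vc=[15]
4: 0x1c (blk 7, set 1) → L1-HIT  vc=[15]
5: 0x3f (blk 15, set 1) → VC-HIT  vc=[7]
6: 0x1c (blk 7, set 1) → VC-HIT  vc=[15]
7: 0x15 (blk 5, set 1) → MISS  vc=[15, 7]
8: 0x14 (blk 5, set 1) → L1-HIT  vc=[15, 7]
9: 0x15 (blk 5, set 1) → L1-HIT  vc=[15, 7]
10: 0x3e (blk 15, set 1) → VC-HIT  vc=[5, 7]
11: 0x17 (blk 5, set 1) → VC-HIT  vc=[15, 7]
12: 0x16 (blk 5, set 1) → L1-HIT  vc=[15, 7]

OUTCOME = L1-HIT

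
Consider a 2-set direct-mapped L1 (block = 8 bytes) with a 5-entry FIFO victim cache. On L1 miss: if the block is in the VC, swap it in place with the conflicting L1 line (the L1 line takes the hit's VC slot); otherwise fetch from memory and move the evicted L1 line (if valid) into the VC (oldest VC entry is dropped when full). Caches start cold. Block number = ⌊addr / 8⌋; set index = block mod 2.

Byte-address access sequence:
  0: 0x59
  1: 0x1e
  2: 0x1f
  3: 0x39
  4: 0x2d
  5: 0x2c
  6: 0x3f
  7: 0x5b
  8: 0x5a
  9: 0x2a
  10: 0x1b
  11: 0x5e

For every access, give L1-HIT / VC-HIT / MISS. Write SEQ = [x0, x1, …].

SEQ = [MISS, MISS, L1-HIT, MISS, MISS, L1-HIT, VC-HIT, VC-HIT, L1-HIT, VC-HIT, VC-HIT, VC-HIT]

#0 0x59→b11/s1 MISS; vc=[]
#1 0x1e→b3/s1 MISS; vc=[11]
#2 0x1f→b3/s1 L1-HIT; vc=[11]
#3 0x39→b7/s1 MISS; vc=[11,3]
#4 0x2d→b5/s1 MISS; vc=[11,3,7]
#5 0x2c→b5/s1 L1-HIT; vc=[11,3,7]
#6 0x3f→b7/s1 VC-HIT; vc=[11,3,5]
#7 0x5b→b11/s1 VC-HIT; vc=[7,3,5]
#8 0x5a→b11/s1 L1-HIT; vc=[7,3,5]
#9 0x2a→b5/s1 VC-HIT; vc=[7,3,11]
#10 0x1b→b3/s1 VC-HIT; vc=[7,5,11]
#11 0x5e→b11/s1 VC-HIT; vc=[7,5,3]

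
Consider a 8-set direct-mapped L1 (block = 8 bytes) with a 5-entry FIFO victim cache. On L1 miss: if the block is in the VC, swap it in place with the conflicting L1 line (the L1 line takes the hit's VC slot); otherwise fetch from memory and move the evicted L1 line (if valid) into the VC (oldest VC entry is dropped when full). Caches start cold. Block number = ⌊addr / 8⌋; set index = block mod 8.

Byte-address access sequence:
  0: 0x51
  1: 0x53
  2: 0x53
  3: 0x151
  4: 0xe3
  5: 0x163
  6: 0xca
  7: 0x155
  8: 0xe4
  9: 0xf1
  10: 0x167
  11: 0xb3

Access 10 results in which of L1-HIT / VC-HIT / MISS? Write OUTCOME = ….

#0 0x51→b10/s2 MISS; vc=[]
#1 0x53→b10/s2 L1-HIT; vc=[]
#2 0x53→b10/s2 L1-HIT; vc=[]
#3 0x151→b42/s2 MISS; vc=[10]
#4 0xe3→b28/s4 MISS; vc=[10]
#5 0x163→b44/s4 MISS; vc=[10,28]
#6 0xca→b25/s1 MISS; vc=[10,28]
#7 0x155→b42/s2 L1-HIT; vc=[10,28]
#8 0xe4→b28/s4 VC-HIT; vc=[10,44]
#9 0xf1→b30/s6 MISS; vc=[10,44]
#10 0x167→b44/s4 VC-HIT; vc=[10,28]
#11 0xb3→b22/s6 MISS; vc=[10,28,30]

OUTCOME = VC-HIT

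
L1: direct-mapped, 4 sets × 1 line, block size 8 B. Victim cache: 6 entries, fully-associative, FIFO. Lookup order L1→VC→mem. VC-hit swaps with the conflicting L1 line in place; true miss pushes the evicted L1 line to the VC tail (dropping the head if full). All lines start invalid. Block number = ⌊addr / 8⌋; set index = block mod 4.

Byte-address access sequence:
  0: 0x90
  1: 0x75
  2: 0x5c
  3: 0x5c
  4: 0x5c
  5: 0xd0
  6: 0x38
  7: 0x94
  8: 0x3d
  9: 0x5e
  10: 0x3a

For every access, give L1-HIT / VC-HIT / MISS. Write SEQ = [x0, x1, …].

0: 0x90 (blk 18, set 2) → MISS  vc=[]
1: 0x75 (blk 14, set 2) → MISS  vc=[18]
2: 0x5c (blk 11, set 3) → MISS  vc=[18]
3: 0x5c (blk 11, set 3) → L1-HIT  vc=[18]
4: 0x5c (blk 11, set 3) → L1-HIT  vc=[18]
5: 0xd0 (blk 26, set 2) → MISS  vc=[18, 14]
6: 0x38 (blk 7, set 3) → MISS  vc=[18, 14, 11]
7: 0x94 (blk 18, set 2) → VC-HIT  vc=[26, 14, 11]
8: 0x3d (blk 7, set 3) → L1-HIT  vc=[26, 14, 11]
9: 0x5e (blk 11, set 3) → VC-HIT  vc=[26, 14, 7]
10: 0x3a (blk 7, set 3) → VC-HIT  vc=[26, 14, 11]

SEQ = [MISS, MISS, MISS, L1-HIT, L1-HIT, MISS, MISS, VC-HIT, L1-HIT, VC-HIT, VC-HIT]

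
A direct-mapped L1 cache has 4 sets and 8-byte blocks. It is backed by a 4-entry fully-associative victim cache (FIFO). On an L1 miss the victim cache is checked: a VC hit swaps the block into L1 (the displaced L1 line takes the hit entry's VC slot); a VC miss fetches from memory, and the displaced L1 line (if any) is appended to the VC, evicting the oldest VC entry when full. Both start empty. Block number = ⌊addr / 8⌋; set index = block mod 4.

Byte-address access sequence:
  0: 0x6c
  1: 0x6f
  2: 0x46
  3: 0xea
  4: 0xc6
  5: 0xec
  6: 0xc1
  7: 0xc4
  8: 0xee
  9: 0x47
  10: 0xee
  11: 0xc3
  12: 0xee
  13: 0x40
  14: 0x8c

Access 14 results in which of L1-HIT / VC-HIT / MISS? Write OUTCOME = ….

  [0] addr=0x6c blk=13 s=1: MISS | VC []
  [1] addr=0x6f blk=13 s=1: L1-HIT | VC []
  [2] addr=0x46 blk=8 s=0: MISS | VC []
  [3] addr=0xea blk=29 s=1: MISS | VC [13]
  [4] addr=0xc6 blk=24 s=0: MISS | VC [13, 8]
  [5] addr=0xec blk=29 s=1: L1-HIT | VC [13, 8]
  [6] addr=0xc1 blk=24 s=0: L1-HIT | VC [13, 8]
  [7] addr=0xc4 blk=24 s=0: L1-HIT | VC [13, 8]
  [8] addr=0xee blk=29 s=1: L1-HIT | VC [13, 8]
  [9] addr=0x47 blk=8 s=0: VC-HIT | VC [13, 24]
  [10] addr=0xee blk=29 s=1: L1-HIT | VC [13, 24]
  [11] addr=0xc3 blk=24 s=0: VC-HIT | VC [13, 8]
  [12] addr=0xee blk=29 s=1: L1-HIT | VC [13, 8]
  [13] addr=0x40 blk=8 s=0: VC-HIT | VC [13, 24]
  [14] addr=0x8c blk=17 s=1: MISS | VC [13, 24, 29]

OUTCOME = MISS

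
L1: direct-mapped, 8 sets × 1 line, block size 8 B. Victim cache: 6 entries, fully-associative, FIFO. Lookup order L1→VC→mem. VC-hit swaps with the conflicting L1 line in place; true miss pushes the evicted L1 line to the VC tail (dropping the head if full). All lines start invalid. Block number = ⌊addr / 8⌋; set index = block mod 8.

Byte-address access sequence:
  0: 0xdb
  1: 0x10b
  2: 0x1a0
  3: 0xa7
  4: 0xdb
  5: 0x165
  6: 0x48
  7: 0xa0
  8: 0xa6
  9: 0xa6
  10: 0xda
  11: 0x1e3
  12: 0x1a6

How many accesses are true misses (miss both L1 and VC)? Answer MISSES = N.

0: 0xdb (blk 27, set 3) → MISS  vc=[]
1: 0x10b (blk 33, set 1) → MISS  vc=[]
2: 0x1a0 (blk 52, set 4) → MISS  vc=[]
3: 0xa7 (blk 20, set 4) → MISS  vc=[52]
4: 0xdb (blk 27, set 3) → L1-HIT  vc=[52]
5: 0x165 (blk 44, set 4) → MISS  vc=[52, 20]
6: 0x48 (blk 9, set 1) → MISS  vc=[52, 20, 33]
7: 0xa0 (blk 20, set 4) → VC-HIT  vc=[52, 44, 33]
8: 0xa6 (blk 20, set 4) → L1-HIT  vc=[52, 44, 33]
9: 0xa6 (blk 20, set 4) → L1-HIT  vc=[52, 44, 33]
10: 0xda (blk 27, set 3) → L1-HIT  vc=[52, 44, 33]
11: 0x1e3 (blk 60, set 4) → MISS  vc=[52, 44, 33, 20]
12: 0x1a6 (blk 52, set 4) → VC-HIT  vc=[60, 44, 33, 20]

MISSES = 7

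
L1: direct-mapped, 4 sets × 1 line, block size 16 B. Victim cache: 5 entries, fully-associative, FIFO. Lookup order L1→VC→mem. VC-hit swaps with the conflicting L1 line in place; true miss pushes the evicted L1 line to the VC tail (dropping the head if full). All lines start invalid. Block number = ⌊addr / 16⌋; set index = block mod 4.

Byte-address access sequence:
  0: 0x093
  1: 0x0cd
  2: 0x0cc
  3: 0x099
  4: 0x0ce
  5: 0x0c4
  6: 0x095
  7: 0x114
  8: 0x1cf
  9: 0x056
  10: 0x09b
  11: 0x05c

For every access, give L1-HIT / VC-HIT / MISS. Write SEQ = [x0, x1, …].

SEQ = [MISS, MISS, L1-HIT, L1-HIT, L1-HIT, L1-HIT, L1-HIT, MISS, MISS, MISS, VC-HIT, VC-HIT]

0: 0x93 (blk 9, set 1) → MISS  vc=[]
1: 0xcd (blk 12, set 0) → MISS  vc=[]
2: 0xcc (blk 12, set 0) → L1-HIT  vc=[]
3: 0x99 (blk 9, set 1) → L1-HIT  vc=[]
4: 0xce (blk 12, set 0) → L1-HIT  vc=[]
5: 0xc4 (blk 12, set 0) → L1-HIT  vc=[]
6: 0x95 (blk 9, set 1) → L1-HIT  vc=[]
7: 0x114 (blk 17, set 1) → MISS  vc=[9]
8: 0x1cf (blk 28, set 0) → MISS  vc=[9, 12]
9: 0x56 (blk 5, set 1) → MISS  vc=[9, 12, 17]
10: 0x9b (blk 9, set 1) → VC-HIT  vc=[5, 12, 17]
11: 0x5c (blk 5, set 1) → VC-HIT  vc=[9, 12, 17]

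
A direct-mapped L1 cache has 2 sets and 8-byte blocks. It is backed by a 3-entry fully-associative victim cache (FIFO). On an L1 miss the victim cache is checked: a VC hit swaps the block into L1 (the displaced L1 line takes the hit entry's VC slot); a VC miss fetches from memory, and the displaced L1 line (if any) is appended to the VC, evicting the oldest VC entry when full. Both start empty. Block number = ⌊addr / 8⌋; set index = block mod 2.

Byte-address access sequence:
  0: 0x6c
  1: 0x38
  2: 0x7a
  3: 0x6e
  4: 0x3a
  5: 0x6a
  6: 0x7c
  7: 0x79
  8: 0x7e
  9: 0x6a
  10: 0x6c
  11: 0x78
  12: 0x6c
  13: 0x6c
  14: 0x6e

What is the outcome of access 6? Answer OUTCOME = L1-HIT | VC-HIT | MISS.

OUTCOME = VC-HIT

#0 0x6c→b13/s1 MISS; vc=[]
#1 0x38→b7/s1 MISS; vc=[13]
#2 0x7a→b15/s1 MISS; vc=[13,7]
#3 0x6e→b13/s1 VC-HIT; vc=[15,7]
#4 0x3a→b7/s1 VC-HIT; vc=[15,13]
#5 0x6a→b13/s1 VC-HIT; vc=[15,7]
#6 0x7c→b15/s1 VC-HIT; vc=[13,7]
#7 0x79→b15/s1 L1-HIT; vc=[13,7]
#8 0x7e→b15/s1 L1-HIT; vc=[13,7]
#9 0x6a→b13/s1 VC-HIT; vc=[15,7]
#10 0x6c→b13/s1 L1-HIT; vc=[15,7]
#11 0x78→b15/s1 VC-HIT; vc=[13,7]
#12 0x6c→b13/s1 VC-HIT; vc=[15,7]
#13 0x6c→b13/s1 L1-HIT; vc=[15,7]
#14 0x6e→b13/s1 L1-HIT; vc=[15,7]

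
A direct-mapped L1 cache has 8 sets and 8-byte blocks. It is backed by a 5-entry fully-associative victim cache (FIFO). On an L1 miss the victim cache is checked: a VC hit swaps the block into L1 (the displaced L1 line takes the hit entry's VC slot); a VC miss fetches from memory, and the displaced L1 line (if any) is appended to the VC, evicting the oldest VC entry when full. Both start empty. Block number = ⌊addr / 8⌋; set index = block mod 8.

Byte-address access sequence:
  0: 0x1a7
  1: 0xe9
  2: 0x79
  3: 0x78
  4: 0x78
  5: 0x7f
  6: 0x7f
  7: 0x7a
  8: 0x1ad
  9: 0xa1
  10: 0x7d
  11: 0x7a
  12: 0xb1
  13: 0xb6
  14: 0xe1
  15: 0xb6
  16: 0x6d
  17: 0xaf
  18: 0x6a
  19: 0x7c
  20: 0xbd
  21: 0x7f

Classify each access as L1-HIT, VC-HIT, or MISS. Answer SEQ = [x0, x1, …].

SEQ = [MISS, MISS, MISS, L1-HIT, L1-HIT, L1-HIT, L1-HIT, L1-HIT, MISS, MISS, L1-HIT, L1-HIT, MISS, L1-HIT, MISS, L1-HIT, MISS, MISS, VC-HIT, L1-HIT, MISS, VC-HIT]

  [0] addr=0x1a7 blk=52 s=4: MISS | VC []
  [1] addr=0xe9 blk=29 s=5: MISS | VC []
  [2] addr=0x79 blk=15 s=7: MISS | VC []
  [3] addr=0x78 blk=15 s=7: L1-HIT | VC []
  [4] addr=0x78 blk=15 s=7: L1-HIT | VC []
  [5] addr=0x7f blk=15 s=7: L1-HIT | VC []
  [6] addr=0x7f blk=15 s=7: L1-HIT | VC []
  [7] addr=0x7a blk=15 s=7: L1-HIT | VC []
  [8] addr=0x1ad blk=53 s=5: MISS | VC [29]
  [9] addr=0xa1 blk=20 s=4: MISS | VC [29, 52]
  [10] addr=0x7d blk=15 s=7: L1-HIT | VC [29, 52]
  [11] addr=0x7a blk=15 s=7: L1-HIT | VC [29, 52]
  [12] addr=0xb1 blk=22 s=6: MISS | VC [29, 52]
  [13] addr=0xb6 blk=22 s=6: L1-HIT | VC [29, 52]
  [14] addr=0xe1 blk=28 s=4: MISS | VC [29, 52, 20]
  [15] addr=0xb6 blk=22 s=6: L1-HIT | VC [29, 52, 20]
  [16] addr=0x6d blk=13 s=5: MISS | VC [29, 52, 20, 53]
  [17] addr=0xaf blk=21 s=5: MISS | VC [29, 52, 20, 53, 13]
  [18] addr=0x6a blk=13 s=5: VC-HIT | VC [29, 52, 20, 53, 21]
  [19] addr=0x7c blk=15 s=7: L1-HIT | VC [29, 52, 20, 53, 21]
  [20] addr=0xbd blk=23 s=7: MISS | VC [52, 20, 53, 21, 15]
  [21] addr=0x7f blk=15 s=7: VC-HIT | VC [52, 20, 53, 21, 23]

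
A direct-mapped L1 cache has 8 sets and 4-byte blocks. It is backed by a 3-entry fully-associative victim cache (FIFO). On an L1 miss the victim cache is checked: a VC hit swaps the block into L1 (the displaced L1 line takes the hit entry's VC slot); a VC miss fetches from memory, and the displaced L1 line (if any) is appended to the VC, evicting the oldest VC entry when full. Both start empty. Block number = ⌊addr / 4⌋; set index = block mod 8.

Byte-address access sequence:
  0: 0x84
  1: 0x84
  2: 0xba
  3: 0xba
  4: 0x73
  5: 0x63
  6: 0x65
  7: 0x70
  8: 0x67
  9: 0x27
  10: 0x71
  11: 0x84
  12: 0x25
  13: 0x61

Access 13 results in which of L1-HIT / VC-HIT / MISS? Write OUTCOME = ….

0: 0x84 (blk 33, set 1) → MISS  vc=[]
1: 0x84 (blk 33, set 1) → L1-HIT  vc=[]
2: 0xba (blk 46, set 6) → MISS  vc=[]
3: 0xba (blk 46, set 6) → L1-HIT  vc=[]
4: 0x73 (blk 28, set 4) → MISS  vc=[]
5: 0x63 (blk 24, set 0) → MISS  vc=[]
6: 0x65 (blk 25, set 1) → MISS  vc=[33]
7: 0x70 (blk 28, set 4) → L1-HIT  vc=[33]
8: 0x67 (blk 25, set 1) → L1-HIT  vc=[33]
9: 0x27 (blk 9, set 1) → MISS  vc=[33, 25]
10: 0x71 (blk 28, set 4) → L1-HIT  vc=[33, 25]
11: 0x84 (blk 33, set 1) → VC-HIT  vc=[9, 25]
12: 0x25 (blk 9, set 1) → VC-HIT  vc=[33, 25]
13: 0x61 (blk 24, set 0) → L1-HIT  vc=[33, 25]

OUTCOME = L1-HIT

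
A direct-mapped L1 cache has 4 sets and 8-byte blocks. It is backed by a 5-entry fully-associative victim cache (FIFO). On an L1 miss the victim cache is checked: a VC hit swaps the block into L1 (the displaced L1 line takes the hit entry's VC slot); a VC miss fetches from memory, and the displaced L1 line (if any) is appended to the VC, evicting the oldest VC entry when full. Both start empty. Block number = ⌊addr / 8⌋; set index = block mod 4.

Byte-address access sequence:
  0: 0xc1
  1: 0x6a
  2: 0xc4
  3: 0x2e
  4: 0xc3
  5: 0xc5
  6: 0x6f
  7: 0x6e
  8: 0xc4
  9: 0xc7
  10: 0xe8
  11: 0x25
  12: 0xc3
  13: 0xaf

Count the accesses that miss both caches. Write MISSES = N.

0: 0xc1 (blk 24, set 0) → MISS  vc=[]
1: 0x6a (blk 13, set 1) → MISS  vc=[]
2: 0xc4 (blk 24, set 0) → L1-HIT  vc=[]
3: 0x2e (blk 5, set 1) → MISS  vc=[13]
4: 0xc3 (blk 24, set 0) → L1-HIT  vc=[13]
5: 0xc5 (blk 24, set 0) → L1-HIT  vc=[13]
6: 0x6f (blk 13, set 1) → VC-HIT  vc=[5]
7: 0x6e (blk 13, set 1) → L1-HIT  vc=[5]
8: 0xc4 (blk 24, set 0) → L1-HIT  vc=[5]
9: 0xc7 (blk 24, set 0) → L1-HIT  vc=[5]
10: 0xe8 (blk 29, set 1) → MISS  vc=[5, 13]
11: 0x25 (blk 4, set 0) → MISS  vc=[5, 13, 24]
12: 0xc3 (blk 24, set 0) → VC-HIT  vc=[5, 13, 4]
13: 0xaf (blk 21, set 1) → MISS  vc=[5, 13, 4, 29]

MISSES = 6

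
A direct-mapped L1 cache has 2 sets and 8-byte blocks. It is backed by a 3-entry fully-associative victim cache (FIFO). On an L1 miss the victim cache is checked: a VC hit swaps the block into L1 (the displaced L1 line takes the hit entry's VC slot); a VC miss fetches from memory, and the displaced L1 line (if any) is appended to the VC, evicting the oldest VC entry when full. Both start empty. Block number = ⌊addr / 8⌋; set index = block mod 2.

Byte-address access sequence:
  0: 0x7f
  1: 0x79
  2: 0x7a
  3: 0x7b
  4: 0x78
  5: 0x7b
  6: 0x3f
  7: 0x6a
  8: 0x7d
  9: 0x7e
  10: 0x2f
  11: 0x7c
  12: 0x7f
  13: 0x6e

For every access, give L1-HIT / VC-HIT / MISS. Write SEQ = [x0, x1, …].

SEQ = [MISS, L1-HIT, L1-HIT, L1-HIT, L1-HIT, L1-HIT, MISS, MISS, VC-HIT, L1-HIT, MISS, VC-HIT, L1-HIT, VC-HIT]

0: 0x7f (blk 15, set 1) → MISS  vc=[]
1: 0x79 (blk 15, set 1) → L1-HIT  vc=[]
2: 0x7a (blk 15, set 1) → L1-HIT  vc=[]
3: 0x7b (blk 15, set 1) → L1-HIT  vc=[]
4: 0x78 (blk 15, set 1) → L1-HIT  vc=[]
5: 0x7b (blk 15, set 1) → L1-HIT  vc=[]
6: 0x3f (blk 7, set 1) → MISS  vc=[15]
7: 0x6a (blk 13, set 1) → MISS  vc=[15, 7]
8: 0x7d (blk 15, set 1) → VC-HIT  vc=[13, 7]
9: 0x7e (blk 15, set 1) → L1-HIT  vc=[13, 7]
10: 0x2f (blk 5, set 1) → MISS  vc=[13, 7, 15]
11: 0x7c (blk 15, set 1) → VC-HIT  vc=[13, 7, 5]
12: 0x7f (blk 15, set 1) → L1-HIT  vc=[13, 7, 5]
13: 0x6e (blk 13, set 1) → VC-HIT  vc=[15, 7, 5]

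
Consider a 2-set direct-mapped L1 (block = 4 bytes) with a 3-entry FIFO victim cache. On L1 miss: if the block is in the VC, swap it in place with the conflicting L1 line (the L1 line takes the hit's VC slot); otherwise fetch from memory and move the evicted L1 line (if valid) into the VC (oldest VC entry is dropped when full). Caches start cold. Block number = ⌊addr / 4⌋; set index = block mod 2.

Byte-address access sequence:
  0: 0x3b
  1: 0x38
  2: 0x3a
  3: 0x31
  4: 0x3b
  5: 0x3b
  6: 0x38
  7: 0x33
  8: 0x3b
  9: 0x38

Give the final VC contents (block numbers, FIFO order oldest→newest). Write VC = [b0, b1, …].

VC = [12]

0: 0x3b (blk 14, set 0) → MISS  vc=[]
1: 0x38 (blk 14, set 0) → L1-HIT  vc=[]
2: 0x3a (blk 14, set 0) → L1-HIT  vc=[]
3: 0x31 (blk 12, set 0) → MISS  vc=[14]
4: 0x3b (blk 14, set 0) → VC-HIT  vc=[12]
5: 0x3b (blk 14, set 0) → L1-HIT  vc=[12]
6: 0x38 (blk 14, set 0) → L1-HIT  vc=[12]
7: 0x33 (blk 12, set 0) → VC-HIT  vc=[14]
8: 0x3b (blk 14, set 0) → VC-HIT  vc=[12]
9: 0x38 (blk 14, set 0) → L1-HIT  vc=[12]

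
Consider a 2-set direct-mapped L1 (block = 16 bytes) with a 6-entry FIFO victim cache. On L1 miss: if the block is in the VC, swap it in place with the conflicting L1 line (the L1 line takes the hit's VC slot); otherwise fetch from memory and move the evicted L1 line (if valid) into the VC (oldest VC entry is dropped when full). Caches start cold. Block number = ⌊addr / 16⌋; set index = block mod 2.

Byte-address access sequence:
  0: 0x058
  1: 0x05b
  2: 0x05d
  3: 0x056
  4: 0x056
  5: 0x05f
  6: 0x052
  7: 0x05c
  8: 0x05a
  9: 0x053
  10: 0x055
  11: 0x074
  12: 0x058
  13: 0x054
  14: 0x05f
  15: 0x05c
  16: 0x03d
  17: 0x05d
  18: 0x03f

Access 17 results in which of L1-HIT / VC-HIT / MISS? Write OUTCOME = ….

OUTCOME = VC-HIT

0: 0x58 (blk 5, set 1) → MISS  vc=[]
1: 0x5b (blk 5, set 1) → L1-HIT  vc=[]
2: 0x5d (blk 5, set 1) → L1-HIT  vc=[]
3: 0x56 (blk 5, set 1) → L1-HIT  vc=[]
4: 0x56 (blk 5, set 1) → L1-HIT  vc=[]
5: 0x5f (blk 5, set 1) → L1-HIT  vc=[]
6: 0x52 (blk 5, set 1) → L1-HIT  vc=[]
7: 0x5c (blk 5, set 1) → L1-HIT  vc=[]
8: 0x5a (blk 5, set 1) → L1-HIT  vc=[]
9: 0x53 (blk 5, set 1) → L1-HIT  vc=[]
10: 0x55 (blk 5, set 1) → L1-HIT  vc=[]
11: 0x74 (blk 7, set 1) → MISS  vc=[5]
12: 0x58 (blk 5, set 1) → VC-HIT  vc=[7]
13: 0x54 (blk 5, set 1) → L1-HIT  vc=[7]
14: 0x5f (blk 5, set 1) → L1-HIT  vc=[7]
15: 0x5c (blk 5, set 1) → L1-HIT  vc=[7]
16: 0x3d (blk 3, set 1) → MISS  vc=[7, 5]
17: 0x5d (blk 5, set 1) → VC-HIT  vc=[7, 3]
18: 0x3f (blk 3, set 1) → VC-HIT  vc=[7, 5]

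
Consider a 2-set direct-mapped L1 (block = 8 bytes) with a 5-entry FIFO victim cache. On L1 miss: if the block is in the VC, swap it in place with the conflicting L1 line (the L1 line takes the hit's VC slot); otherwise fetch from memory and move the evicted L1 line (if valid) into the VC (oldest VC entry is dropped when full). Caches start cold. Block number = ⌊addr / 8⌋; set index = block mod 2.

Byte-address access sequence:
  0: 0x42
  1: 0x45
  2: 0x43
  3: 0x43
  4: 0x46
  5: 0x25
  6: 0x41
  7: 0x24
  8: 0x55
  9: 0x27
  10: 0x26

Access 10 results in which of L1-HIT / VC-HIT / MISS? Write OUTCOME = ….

#0 0x42→b8/s0 MISS; vc=[]
#1 0x45→b8/s0 L1-HIT; vc=[]
#2 0x43→b8/s0 L1-HIT; vc=[]
#3 0x43→b8/s0 L1-HIT; vc=[]
#4 0x46→b8/s0 L1-HIT; vc=[]
#5 0x25→b4/s0 MISS; vc=[8]
#6 0x41→b8/s0 VC-HIT; vc=[4]
#7 0x24→b4/s0 VC-HIT; vc=[8]
#8 0x55→b10/s0 MISS; vc=[8,4]
#9 0x27→b4/s0 VC-HIT; vc=[8,10]
#10 0x26→b4/s0 L1-HIT; vc=[8,10]

OUTCOME = L1-HIT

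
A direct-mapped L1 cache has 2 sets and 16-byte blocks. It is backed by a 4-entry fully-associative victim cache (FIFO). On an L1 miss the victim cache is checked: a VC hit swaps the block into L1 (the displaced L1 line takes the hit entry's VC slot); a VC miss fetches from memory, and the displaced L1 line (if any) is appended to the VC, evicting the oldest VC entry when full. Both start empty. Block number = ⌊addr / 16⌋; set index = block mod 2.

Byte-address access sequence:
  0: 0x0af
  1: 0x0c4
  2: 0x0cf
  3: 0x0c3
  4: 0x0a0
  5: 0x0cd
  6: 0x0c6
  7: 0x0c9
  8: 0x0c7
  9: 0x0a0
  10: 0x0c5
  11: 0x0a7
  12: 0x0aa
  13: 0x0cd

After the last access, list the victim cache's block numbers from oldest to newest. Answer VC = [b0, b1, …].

  [0] addr=0xaf blk=10 s=0: MISS | VC []
  [1] addr=0xc4 blk=12 s=0: MISS | VC [10]
  [2] addr=0xcf blk=12 s=0: L1-HIT | VC [10]
  [3] addr=0xc3 blk=12 s=0: L1-HIT | VC [10]
  [4] addr=0xa0 blk=10 s=0: VC-HIT | VC [12]
  [5] addr=0xcd blk=12 s=0: VC-HIT | VC [10]
  [6] addr=0xc6 blk=12 s=0: L1-HIT | VC [10]
  [7] addr=0xc9 blk=12 s=0: L1-HIT | VC [10]
  [8] addr=0xc7 blk=12 s=0: L1-HIT | VC [10]
  [9] addr=0xa0 blk=10 s=0: VC-HIT | VC [12]
  [10] addr=0xc5 blk=12 s=0: VC-HIT | VC [10]
  [11] addr=0xa7 blk=10 s=0: VC-HIT | VC [12]
  [12] addr=0xaa blk=10 s=0: L1-HIT | VC [12]
  [13] addr=0xcd blk=12 s=0: VC-HIT | VC [10]

VC = [10]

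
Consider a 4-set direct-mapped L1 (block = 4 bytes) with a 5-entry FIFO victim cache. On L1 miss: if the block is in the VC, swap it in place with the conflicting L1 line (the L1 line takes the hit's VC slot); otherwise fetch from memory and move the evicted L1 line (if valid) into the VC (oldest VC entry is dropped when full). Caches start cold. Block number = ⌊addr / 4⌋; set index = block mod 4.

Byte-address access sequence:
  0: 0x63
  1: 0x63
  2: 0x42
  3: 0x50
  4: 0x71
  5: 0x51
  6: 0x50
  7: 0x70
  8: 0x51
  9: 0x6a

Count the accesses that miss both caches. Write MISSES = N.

  [0] addr=0x63 blk=24 s=0: MISS | VC []
  [1] addr=0x63 blk=24 s=0: L1-HIT | VC []
  [2] addr=0x42 blk=16 s=0: MISS | VC [24]
  [3] addr=0x50 blk=20 s=0: MISS | VC [24, 16]
  [4] addr=0x71 blk=28 s=0: MISS | VC [24, 16, 20]
  [5] addr=0x51 blk=20 s=0: VC-HIT | VC [24, 16, 28]
  [6] addr=0x50 blk=20 s=0: L1-HIT | VC [24, 16, 28]
  [7] addr=0x70 blk=28 s=0: VC-HIT | VC [24, 16, 20]
  [8] addr=0x51 blk=20 s=0: VC-HIT | VC [24, 16, 28]
  [9] addr=0x6a blk=26 s=2: MISS | VC [24, 16, 28]

MISSES = 5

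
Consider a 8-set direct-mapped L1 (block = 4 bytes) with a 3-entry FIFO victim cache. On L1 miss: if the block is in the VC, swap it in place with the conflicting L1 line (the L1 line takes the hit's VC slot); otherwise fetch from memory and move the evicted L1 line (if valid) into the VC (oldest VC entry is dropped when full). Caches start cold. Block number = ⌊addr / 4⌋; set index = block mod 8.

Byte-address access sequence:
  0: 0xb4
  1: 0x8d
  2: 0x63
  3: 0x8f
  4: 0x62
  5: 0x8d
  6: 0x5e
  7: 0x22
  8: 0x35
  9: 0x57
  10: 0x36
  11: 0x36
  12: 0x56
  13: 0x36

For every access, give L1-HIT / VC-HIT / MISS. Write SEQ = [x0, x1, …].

SEQ = [MISS, MISS, MISS, L1-HIT, L1-HIT, L1-HIT, MISS, MISS, MISS, MISS, VC-HIT, L1-HIT, VC-HIT, VC-HIT]

  [0] addr=0xb4 blk=45 s=5: MISS | VC []
  [1] addr=0x8d blk=35 s=3: MISS | VC []
  [2] addr=0x63 blk=24 s=0: MISS | VC []
  [3] addr=0x8f blk=35 s=3: L1-HIT | VC []
  [4] addr=0x62 blk=24 s=0: L1-HIT | VC []
  [5] addr=0x8d blk=35 s=3: L1-HIT | VC []
  [6] addr=0x5e blk=23 s=7: MISS | VC []
  [7] addr=0x22 blk=8 s=0: MISS | VC [24]
  [8] addr=0x35 blk=13 s=5: MISS | VC [24, 45]
  [9] addr=0x57 blk=21 s=5: MISS | VC [24, 45, 13]
  [10] addr=0x36 blk=13 s=5: VC-HIT | VC [24, 45, 21]
  [11] addr=0x36 blk=13 s=5: L1-HIT | VC [24, 45, 21]
  [12] addr=0x56 blk=21 s=5: VC-HIT | VC [24, 45, 13]
  [13] addr=0x36 blk=13 s=5: VC-HIT | VC [24, 45, 21]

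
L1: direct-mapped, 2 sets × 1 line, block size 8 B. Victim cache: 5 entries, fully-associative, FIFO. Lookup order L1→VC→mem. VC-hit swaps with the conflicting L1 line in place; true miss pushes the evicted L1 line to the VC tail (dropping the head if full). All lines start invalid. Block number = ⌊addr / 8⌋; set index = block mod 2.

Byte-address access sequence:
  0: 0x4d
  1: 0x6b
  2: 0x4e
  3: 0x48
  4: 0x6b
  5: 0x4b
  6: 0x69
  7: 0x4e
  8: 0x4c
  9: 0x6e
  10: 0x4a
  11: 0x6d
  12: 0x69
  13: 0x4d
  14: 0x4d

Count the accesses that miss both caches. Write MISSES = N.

MISSES = 2

  [0] addr=0x4d blk=9 s=1: MISS | VC []
  [1] addr=0x6b blk=13 s=1: MISS | VC [9]
  [2] addr=0x4e blk=9 s=1: VC-HIT | VC [13]
  [3] addr=0x48 blk=9 s=1: L1-HIT | VC [13]
  [4] addr=0x6b blk=13 s=1: VC-HIT | VC [9]
  [5] addr=0x4b blk=9 s=1: VC-HIT | VC [13]
  [6] addr=0x69 blk=13 s=1: VC-HIT | VC [9]
  [7] addr=0x4e blk=9 s=1: VC-HIT | VC [13]
  [8] addr=0x4c blk=9 s=1: L1-HIT | VC [13]
  [9] addr=0x6e blk=13 s=1: VC-HIT | VC [9]
  [10] addr=0x4a blk=9 s=1: VC-HIT | VC [13]
  [11] addr=0x6d blk=13 s=1: VC-HIT | VC [9]
  [12] addr=0x69 blk=13 s=1: L1-HIT | VC [9]
  [13] addr=0x4d blk=9 s=1: VC-HIT | VC [13]
  [14] addr=0x4d blk=9 s=1: L1-HIT | VC [13]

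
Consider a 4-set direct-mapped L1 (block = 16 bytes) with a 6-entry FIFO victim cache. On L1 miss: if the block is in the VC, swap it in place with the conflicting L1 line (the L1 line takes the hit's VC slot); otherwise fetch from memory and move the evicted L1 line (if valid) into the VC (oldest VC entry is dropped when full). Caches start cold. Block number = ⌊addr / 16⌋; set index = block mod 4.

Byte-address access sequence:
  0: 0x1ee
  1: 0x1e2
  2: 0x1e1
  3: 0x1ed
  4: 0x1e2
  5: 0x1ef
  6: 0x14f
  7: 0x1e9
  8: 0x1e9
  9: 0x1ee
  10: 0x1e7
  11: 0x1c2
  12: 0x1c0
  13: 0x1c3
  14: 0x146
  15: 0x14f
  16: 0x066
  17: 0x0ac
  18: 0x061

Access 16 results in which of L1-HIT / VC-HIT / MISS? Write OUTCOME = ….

OUTCOME = MISS

#0 0x1ee→b30/s2 MISS; vc=[]
#1 0x1e2→b30/s2 L1-HIT; vc=[]
#2 0x1e1→b30/s2 L1-HIT; vc=[]
#3 0x1ed→b30/s2 L1-HIT; vc=[]
#4 0x1e2→b30/s2 L1-HIT; vc=[]
#5 0x1ef→b30/s2 L1-HIT; vc=[]
#6 0x14f→b20/s0 MISS; vc=[]
#7 0x1e9→b30/s2 L1-HIT; vc=[]
#8 0x1e9→b30/s2 L1-HIT; vc=[]
#9 0x1ee→b30/s2 L1-HIT; vc=[]
#10 0x1e7→b30/s2 L1-HIT; vc=[]
#11 0x1c2→b28/s0 MISS; vc=[20]
#12 0x1c0→b28/s0 L1-HIT; vc=[20]
#13 0x1c3→b28/s0 L1-HIT; vc=[20]
#14 0x146→b20/s0 VC-HIT; vc=[28]
#15 0x14f→b20/s0 L1-HIT; vc=[28]
#16 0x66→b6/s2 MISS; vc=[28,30]
#17 0xac→b10/s2 MISS; vc=[28,30,6]
#18 0x61→b6/s2 VC-HIT; vc=[28,30,10]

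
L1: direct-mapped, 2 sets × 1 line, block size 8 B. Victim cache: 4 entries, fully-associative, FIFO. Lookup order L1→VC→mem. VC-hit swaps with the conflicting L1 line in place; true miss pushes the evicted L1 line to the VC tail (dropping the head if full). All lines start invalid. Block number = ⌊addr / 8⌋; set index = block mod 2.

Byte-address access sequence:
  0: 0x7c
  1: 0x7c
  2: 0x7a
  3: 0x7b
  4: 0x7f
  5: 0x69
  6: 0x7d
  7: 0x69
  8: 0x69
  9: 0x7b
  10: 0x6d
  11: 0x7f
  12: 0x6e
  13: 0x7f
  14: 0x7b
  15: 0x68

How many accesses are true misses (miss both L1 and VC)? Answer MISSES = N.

MISSES = 2

#0 0x7c→b15/s1 MISS; vc=[]
#1 0x7c→b15/s1 L1-HIT; vc=[]
#2 0x7a→b15/s1 L1-HIT; vc=[]
#3 0x7b→b15/s1 L1-HIT; vc=[]
#4 0x7f→b15/s1 L1-HIT; vc=[]
#5 0x69→b13/s1 MISS; vc=[15]
#6 0x7d→b15/s1 VC-HIT; vc=[13]
#7 0x69→b13/s1 VC-HIT; vc=[15]
#8 0x69→b13/s1 L1-HIT; vc=[15]
#9 0x7b→b15/s1 VC-HIT; vc=[13]
#10 0x6d→b13/s1 VC-HIT; vc=[15]
#11 0x7f→b15/s1 VC-HIT; vc=[13]
#12 0x6e→b13/s1 VC-HIT; vc=[15]
#13 0x7f→b15/s1 VC-HIT; vc=[13]
#14 0x7b→b15/s1 L1-HIT; vc=[13]
#15 0x68→b13/s1 VC-HIT; vc=[15]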